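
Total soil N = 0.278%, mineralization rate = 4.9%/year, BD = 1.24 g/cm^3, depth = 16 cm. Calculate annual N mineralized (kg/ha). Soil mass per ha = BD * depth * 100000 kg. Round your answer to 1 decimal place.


Step 1: Soil mass per ha = BD * depth * 100000 = 1.24 * 16 * 100000 = 1984000 kg
Step 2: Total N pool = soil mass * N%/100 = 1984000 * 0.278/100 = 5515.52 kg/ha
Step 3: N mineralized = N pool * rate%/100 = 5515.52 * 4.9/100 = 270.3 kg/ha/yr

270.3


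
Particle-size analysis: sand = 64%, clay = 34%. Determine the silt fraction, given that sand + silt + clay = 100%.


Step 1: sand + silt + clay = 100%
Step 2: silt = 100 - sand - clay
Step 3: silt = 100 - 64 - 34
Step 4: silt = 2%

2


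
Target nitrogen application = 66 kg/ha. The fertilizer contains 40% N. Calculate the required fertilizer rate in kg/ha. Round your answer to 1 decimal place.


Step 1: Fertilizer rate = target N / (N content / 100)
Step 2: Rate = 66 / (40 / 100)
Step 3: Rate = 66 / 0.4
Step 4: Rate = 165.0 kg/ha

165.0


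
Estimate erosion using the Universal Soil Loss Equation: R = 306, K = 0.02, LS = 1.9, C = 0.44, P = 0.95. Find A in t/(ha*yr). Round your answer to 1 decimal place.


Step 1: A = R * K * LS * C * P
Step 2: R * K = 306 * 0.02 = 6.12
Step 3: (R*K) * LS = 6.12 * 1.9 = 11.628
Step 4: * C * P = 11.628 * 0.44 * 0.95 = 4.9
Step 5: A = 4.9 t/(ha*yr)

4.9


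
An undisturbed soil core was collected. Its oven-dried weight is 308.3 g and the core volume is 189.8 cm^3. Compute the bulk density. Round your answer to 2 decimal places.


Step 1: Identify the formula: BD = dry mass / volume
Step 2: Substitute values: BD = 308.3 / 189.8
Step 3: BD = 1.62 g/cm^3

1.62


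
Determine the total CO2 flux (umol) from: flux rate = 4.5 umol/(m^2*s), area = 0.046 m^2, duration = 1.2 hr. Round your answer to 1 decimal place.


Step 1: Convert time to seconds: 1.2 hr * 3600 = 4320.0 s
Step 2: Total = flux * area * time_s
Step 3: Total = 4.5 * 0.046 * 4320.0
Step 4: Total = 894.2 umol

894.2


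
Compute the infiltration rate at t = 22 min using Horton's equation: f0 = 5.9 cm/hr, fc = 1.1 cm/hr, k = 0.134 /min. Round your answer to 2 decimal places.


Step 1: f = fc + (f0 - fc) * exp(-k * t)
Step 2: exp(-0.134 * 22) = 0.052444
Step 3: f = 1.1 + (5.9 - 1.1) * 0.052444
Step 4: f = 1.1 + 4.8 * 0.052444
Step 5: f = 1.35 cm/hr

1.35


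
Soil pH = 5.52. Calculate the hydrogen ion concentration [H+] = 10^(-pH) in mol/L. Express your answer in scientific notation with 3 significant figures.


Step 1: [H+] = 10^(-pH)
Step 2: [H+] = 10^(-5.52)
Step 3: [H+] = 3.02e-06 mol/L

3.02e-06


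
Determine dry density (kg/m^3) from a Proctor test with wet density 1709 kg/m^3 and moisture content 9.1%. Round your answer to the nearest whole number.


Step 1: Dry density = wet density / (1 + w/100)
Step 2: Dry density = 1709 / (1 + 9.1/100)
Step 3: Dry density = 1709 / 1.091
Step 4: Dry density = 1566 kg/m^3

1566


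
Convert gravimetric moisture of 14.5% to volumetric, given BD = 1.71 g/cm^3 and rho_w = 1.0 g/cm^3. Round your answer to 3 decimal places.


Step 1: theta = (w / 100) * BD / rho_w
Step 2: theta = (14.5 / 100) * 1.71 / 1.0
Step 3: theta = 0.145 * 1.71
Step 4: theta = 0.248

0.248


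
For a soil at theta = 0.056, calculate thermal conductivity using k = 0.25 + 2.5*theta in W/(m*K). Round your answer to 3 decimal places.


Step 1: k = 0.25 + 2.5 * theta
Step 2: k = 0.25 + 2.5 * 0.056
Step 3: k = 0.25 + 0.14
Step 4: k = 0.39 W/(m*K)

0.39


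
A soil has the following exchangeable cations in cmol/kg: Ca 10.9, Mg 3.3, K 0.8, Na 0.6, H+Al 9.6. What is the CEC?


Step 1: CEC = Ca + Mg + K + Na + (H+Al)
Step 2: CEC = 10.9 + 3.3 + 0.8 + 0.6 + 9.6
Step 3: CEC = 25.2 cmol/kg

25.2


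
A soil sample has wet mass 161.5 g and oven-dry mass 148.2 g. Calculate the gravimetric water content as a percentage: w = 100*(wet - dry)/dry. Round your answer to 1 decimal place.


Step 1: Water mass = wet - dry = 161.5 - 148.2 = 13.3 g
Step 2: w = 100 * water mass / dry mass
Step 3: w = 100 * 13.3 / 148.2 = 9.0%

9.0


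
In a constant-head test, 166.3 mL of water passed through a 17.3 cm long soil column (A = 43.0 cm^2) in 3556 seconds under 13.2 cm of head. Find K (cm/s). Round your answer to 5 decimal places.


Step 1: K = Q * L / (A * t * h)
Step 2: Numerator = 166.3 * 17.3 = 2876.99
Step 3: Denominator = 43.0 * 3556 * 13.2 = 2018385.6
Step 4: K = 2876.99 / 2018385.6 = 0.00143 cm/s

0.00143


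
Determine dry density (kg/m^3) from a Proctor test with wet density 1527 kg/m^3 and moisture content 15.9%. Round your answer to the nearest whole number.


Step 1: Dry density = wet density / (1 + w/100)
Step 2: Dry density = 1527 / (1 + 15.9/100)
Step 3: Dry density = 1527 / 1.159
Step 4: Dry density = 1318 kg/m^3

1318


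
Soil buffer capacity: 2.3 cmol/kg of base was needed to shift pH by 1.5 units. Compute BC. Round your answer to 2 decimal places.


Step 1: BC = change in base / change in pH
Step 2: BC = 2.3 / 1.5
Step 3: BC = 1.53 cmol/(kg*pH unit)

1.53


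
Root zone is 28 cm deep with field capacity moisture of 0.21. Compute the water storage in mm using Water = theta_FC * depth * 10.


Step 1: Water (mm) = theta_FC * depth (cm) * 10
Step 2: Water = 0.21 * 28 * 10
Step 3: Water = 58.8 mm

58.8


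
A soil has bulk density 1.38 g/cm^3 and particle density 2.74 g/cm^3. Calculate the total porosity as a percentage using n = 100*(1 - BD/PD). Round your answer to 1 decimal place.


Step 1: Formula: n = 100 * (1 - BD / PD)
Step 2: n = 100 * (1 - 1.38 / 2.74)
Step 3: n = 100 * (1 - 0.50365)
Step 4: n = 49.6%

49.6


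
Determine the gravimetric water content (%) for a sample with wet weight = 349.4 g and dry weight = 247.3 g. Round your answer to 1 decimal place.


Step 1: Water mass = wet - dry = 349.4 - 247.3 = 102.1 g
Step 2: w = 100 * water mass / dry mass
Step 3: w = 100 * 102.1 / 247.3 = 41.3%

41.3


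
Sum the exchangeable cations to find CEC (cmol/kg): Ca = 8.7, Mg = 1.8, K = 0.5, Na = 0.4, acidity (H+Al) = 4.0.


Step 1: CEC = Ca + Mg + K + Na + (H+Al)
Step 2: CEC = 8.7 + 1.8 + 0.5 + 0.4 + 4.0
Step 3: CEC = 15.4 cmol/kg

15.4


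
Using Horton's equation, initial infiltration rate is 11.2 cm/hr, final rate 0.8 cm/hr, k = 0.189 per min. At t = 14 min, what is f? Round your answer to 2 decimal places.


Step 1: f = fc + (f0 - fc) * exp(-k * t)
Step 2: exp(-0.189 * 14) = 0.070934
Step 3: f = 0.8 + (11.2 - 0.8) * 0.070934
Step 4: f = 0.8 + 10.4 * 0.070934
Step 5: f = 1.54 cm/hr

1.54


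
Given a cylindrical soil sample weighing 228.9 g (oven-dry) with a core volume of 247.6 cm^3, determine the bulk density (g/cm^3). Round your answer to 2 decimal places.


Step 1: Identify the formula: BD = dry mass / volume
Step 2: Substitute values: BD = 228.9 / 247.6
Step 3: BD = 0.92 g/cm^3

0.92


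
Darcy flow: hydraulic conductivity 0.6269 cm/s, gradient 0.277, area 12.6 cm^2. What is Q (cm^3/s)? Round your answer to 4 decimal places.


Step 1: Apply Darcy's law: Q = K * i * A
Step 2: Q = 0.6269 * 0.277 * 12.6
Step 3: Q = 2.188 cm^3/s

2.188


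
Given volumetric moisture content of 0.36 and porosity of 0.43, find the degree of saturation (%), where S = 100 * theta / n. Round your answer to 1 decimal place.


Step 1: S = 100 * theta_v / n
Step 2: S = 100 * 0.36 / 0.43
Step 3: S = 83.7%

83.7


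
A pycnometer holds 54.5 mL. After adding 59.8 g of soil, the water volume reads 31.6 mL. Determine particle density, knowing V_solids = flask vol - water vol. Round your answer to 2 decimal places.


Step 1: Volume of solids = flask volume - water volume with soil
Step 2: V_solids = 54.5 - 31.6 = 22.9 mL
Step 3: Particle density = mass / V_solids = 59.8 / 22.9 = 2.61 g/cm^3

2.61


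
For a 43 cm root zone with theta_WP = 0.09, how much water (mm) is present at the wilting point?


Step 1: Water (mm) = theta_WP * depth * 10
Step 2: Water = 0.09 * 43 * 10
Step 3: Water = 38.7 mm

38.7


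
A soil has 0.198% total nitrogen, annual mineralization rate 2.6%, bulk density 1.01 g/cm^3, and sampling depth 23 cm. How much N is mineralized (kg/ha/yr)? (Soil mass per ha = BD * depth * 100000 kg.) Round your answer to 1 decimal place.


Step 1: Soil mass per ha = BD * depth * 100000 = 1.01 * 23 * 100000 = 2323000 kg
Step 2: Total N pool = soil mass * N%/100 = 2323000 * 0.198/100 = 4599.54 kg/ha
Step 3: N mineralized = N pool * rate%/100 = 4599.54 * 2.6/100 = 119.6 kg/ha/yr

119.6


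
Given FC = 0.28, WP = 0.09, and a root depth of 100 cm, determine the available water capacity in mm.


Step 1: Available water = (FC - WP) * depth * 10
Step 2: AW = (0.28 - 0.09) * 100 * 10
Step 3: AW = 0.19 * 100 * 10
Step 4: AW = 190.0 mm

190.0


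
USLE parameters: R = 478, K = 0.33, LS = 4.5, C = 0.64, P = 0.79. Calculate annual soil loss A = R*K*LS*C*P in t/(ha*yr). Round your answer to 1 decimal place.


Step 1: A = R * K * LS * C * P
Step 2: R * K = 478 * 0.33 = 157.74
Step 3: (R*K) * LS = 157.74 * 4.5 = 709.83
Step 4: * C * P = 709.83 * 0.64 * 0.79 = 358.9
Step 5: A = 358.9 t/(ha*yr)

358.9


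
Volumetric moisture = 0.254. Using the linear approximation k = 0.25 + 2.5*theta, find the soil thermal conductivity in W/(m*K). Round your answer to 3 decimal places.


Step 1: k = 0.25 + 2.5 * theta
Step 2: k = 0.25 + 2.5 * 0.254
Step 3: k = 0.25 + 0.635
Step 4: k = 0.885 W/(m*K)

0.885


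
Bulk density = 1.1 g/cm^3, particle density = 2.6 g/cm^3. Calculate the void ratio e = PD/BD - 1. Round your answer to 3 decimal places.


Step 1: e = PD / BD - 1
Step 2: e = 2.6 / 1.1 - 1
Step 3: e = 2.36364 - 1
Step 4: e = 1.364

1.364


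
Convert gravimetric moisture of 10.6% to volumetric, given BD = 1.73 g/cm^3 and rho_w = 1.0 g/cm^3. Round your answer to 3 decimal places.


Step 1: theta = (w / 100) * BD / rho_w
Step 2: theta = (10.6 / 100) * 1.73 / 1.0
Step 3: theta = 0.106 * 1.73
Step 4: theta = 0.183

0.183


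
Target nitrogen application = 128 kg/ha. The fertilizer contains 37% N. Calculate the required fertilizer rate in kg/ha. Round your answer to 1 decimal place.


Step 1: Fertilizer rate = target N / (N content / 100)
Step 2: Rate = 128 / (37 / 100)
Step 3: Rate = 128 / 0.37
Step 4: Rate = 345.9 kg/ha

345.9


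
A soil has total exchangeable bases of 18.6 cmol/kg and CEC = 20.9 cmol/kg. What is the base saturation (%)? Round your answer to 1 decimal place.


Step 1: BS = 100 * (sum of bases) / CEC
Step 2: BS = 100 * 18.6 / 20.9
Step 3: BS = 89.0%

89.0


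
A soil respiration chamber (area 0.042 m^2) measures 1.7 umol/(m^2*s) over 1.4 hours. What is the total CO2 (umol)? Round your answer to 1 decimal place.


Step 1: Convert time to seconds: 1.4 hr * 3600 = 5040.0 s
Step 2: Total = flux * area * time_s
Step 3: Total = 1.7 * 0.042 * 5040.0
Step 4: Total = 359.9 umol

359.9


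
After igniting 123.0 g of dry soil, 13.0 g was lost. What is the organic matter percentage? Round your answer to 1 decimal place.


Step 1: OM% = 100 * LOI / sample mass
Step 2: OM = 100 * 13.0 / 123.0
Step 3: OM = 10.6%

10.6


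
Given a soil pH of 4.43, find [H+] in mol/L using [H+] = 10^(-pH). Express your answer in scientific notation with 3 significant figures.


Step 1: [H+] = 10^(-pH)
Step 2: [H+] = 10^(-4.43)
Step 3: [H+] = 3.72e-05 mol/L

3.72e-05


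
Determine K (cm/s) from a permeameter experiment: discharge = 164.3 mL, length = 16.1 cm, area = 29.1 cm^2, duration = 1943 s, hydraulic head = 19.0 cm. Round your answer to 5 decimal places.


Step 1: K = Q * L / (A * t * h)
Step 2: Numerator = 164.3 * 16.1 = 2645.23
Step 3: Denominator = 29.1 * 1943 * 19.0 = 1074284.7
Step 4: K = 2645.23 / 1074284.7 = 0.00246 cm/s

0.00246


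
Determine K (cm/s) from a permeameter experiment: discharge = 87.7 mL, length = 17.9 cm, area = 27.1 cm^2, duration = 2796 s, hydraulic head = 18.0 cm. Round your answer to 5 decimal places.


Step 1: K = Q * L / (A * t * h)
Step 2: Numerator = 87.7 * 17.9 = 1569.83
Step 3: Denominator = 27.1 * 2796 * 18.0 = 1363888.8
Step 4: K = 1569.83 / 1363888.8 = 0.00115 cm/s

0.00115


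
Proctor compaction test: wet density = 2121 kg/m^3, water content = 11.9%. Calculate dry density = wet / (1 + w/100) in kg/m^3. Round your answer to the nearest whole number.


Step 1: Dry density = wet density / (1 + w/100)
Step 2: Dry density = 2121 / (1 + 11.9/100)
Step 3: Dry density = 2121 / 1.119
Step 4: Dry density = 1895 kg/m^3

1895


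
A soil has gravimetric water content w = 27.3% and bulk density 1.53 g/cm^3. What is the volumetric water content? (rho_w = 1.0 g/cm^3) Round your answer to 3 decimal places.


Step 1: theta = (w / 100) * BD / rho_w
Step 2: theta = (27.3 / 100) * 1.53 / 1.0
Step 3: theta = 0.273 * 1.53
Step 4: theta = 0.418

0.418


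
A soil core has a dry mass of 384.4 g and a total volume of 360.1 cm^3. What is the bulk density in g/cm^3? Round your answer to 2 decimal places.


Step 1: Identify the formula: BD = dry mass / volume
Step 2: Substitute values: BD = 384.4 / 360.1
Step 3: BD = 1.07 g/cm^3

1.07


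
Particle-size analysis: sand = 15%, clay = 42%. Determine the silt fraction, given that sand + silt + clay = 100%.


Step 1: sand + silt + clay = 100%
Step 2: silt = 100 - sand - clay
Step 3: silt = 100 - 15 - 42
Step 4: silt = 43%

43


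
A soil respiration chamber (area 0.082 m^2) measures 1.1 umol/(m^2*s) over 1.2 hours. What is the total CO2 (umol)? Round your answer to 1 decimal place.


Step 1: Convert time to seconds: 1.2 hr * 3600 = 4320.0 s
Step 2: Total = flux * area * time_s
Step 3: Total = 1.1 * 0.082 * 4320.0
Step 4: Total = 389.7 umol

389.7


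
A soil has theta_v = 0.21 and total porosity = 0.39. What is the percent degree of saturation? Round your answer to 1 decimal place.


Step 1: S = 100 * theta_v / n
Step 2: S = 100 * 0.21 / 0.39
Step 3: S = 53.8%

53.8


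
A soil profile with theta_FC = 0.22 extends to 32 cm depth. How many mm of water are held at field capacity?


Step 1: Water (mm) = theta_FC * depth (cm) * 10
Step 2: Water = 0.22 * 32 * 10
Step 3: Water = 70.4 mm

70.4


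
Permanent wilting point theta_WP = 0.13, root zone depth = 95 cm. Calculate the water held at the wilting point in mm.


Step 1: Water (mm) = theta_WP * depth * 10
Step 2: Water = 0.13 * 95 * 10
Step 3: Water = 123.5 mm

123.5


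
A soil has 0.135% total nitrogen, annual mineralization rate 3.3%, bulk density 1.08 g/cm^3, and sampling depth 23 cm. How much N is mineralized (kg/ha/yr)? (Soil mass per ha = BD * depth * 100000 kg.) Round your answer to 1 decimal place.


Step 1: Soil mass per ha = BD * depth * 100000 = 1.08 * 23 * 100000 = 2484000 kg
Step 2: Total N pool = soil mass * N%/100 = 2484000 * 0.135/100 = 3353.4 kg/ha
Step 3: N mineralized = N pool * rate%/100 = 3353.4 * 3.3/100 = 110.7 kg/ha/yr

110.7


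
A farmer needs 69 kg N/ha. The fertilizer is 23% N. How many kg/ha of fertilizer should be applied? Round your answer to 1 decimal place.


Step 1: Fertilizer rate = target N / (N content / 100)
Step 2: Rate = 69 / (23 / 100)
Step 3: Rate = 69 / 0.23
Step 4: Rate = 300.0 kg/ha

300.0


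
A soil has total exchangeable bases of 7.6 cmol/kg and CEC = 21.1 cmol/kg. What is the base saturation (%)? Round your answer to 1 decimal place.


Step 1: BS = 100 * (sum of bases) / CEC
Step 2: BS = 100 * 7.6 / 21.1
Step 3: BS = 36.0%

36.0


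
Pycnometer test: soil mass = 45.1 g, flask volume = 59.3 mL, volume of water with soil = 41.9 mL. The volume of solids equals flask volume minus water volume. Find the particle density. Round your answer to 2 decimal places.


Step 1: Volume of solids = flask volume - water volume with soil
Step 2: V_solids = 59.3 - 41.9 = 17.4 mL
Step 3: Particle density = mass / V_solids = 45.1 / 17.4 = 2.59 g/cm^3

2.59


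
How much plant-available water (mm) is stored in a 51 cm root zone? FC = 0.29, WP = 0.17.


Step 1: Available water = (FC - WP) * depth * 10
Step 2: AW = (0.29 - 0.17) * 51 * 10
Step 3: AW = 0.12 * 51 * 10
Step 4: AW = 61.2 mm

61.2


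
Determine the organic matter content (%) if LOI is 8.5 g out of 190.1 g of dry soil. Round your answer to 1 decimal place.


Step 1: OM% = 100 * LOI / sample mass
Step 2: OM = 100 * 8.5 / 190.1
Step 3: OM = 4.5%

4.5


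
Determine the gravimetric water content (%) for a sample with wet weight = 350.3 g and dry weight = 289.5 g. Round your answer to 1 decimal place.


Step 1: Water mass = wet - dry = 350.3 - 289.5 = 60.8 g
Step 2: w = 100 * water mass / dry mass
Step 3: w = 100 * 60.8 / 289.5 = 21.0%

21.0


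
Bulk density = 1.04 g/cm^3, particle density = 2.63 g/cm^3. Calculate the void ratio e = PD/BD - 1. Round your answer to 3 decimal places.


Step 1: e = PD / BD - 1
Step 2: e = 2.63 / 1.04 - 1
Step 3: e = 2.52885 - 1
Step 4: e = 1.529

1.529


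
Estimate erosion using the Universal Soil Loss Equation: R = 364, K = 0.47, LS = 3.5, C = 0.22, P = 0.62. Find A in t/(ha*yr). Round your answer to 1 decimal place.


Step 1: A = R * K * LS * C * P
Step 2: R * K = 364 * 0.47 = 171.08
Step 3: (R*K) * LS = 171.08 * 3.5 = 598.78
Step 4: * C * P = 598.78 * 0.22 * 0.62 = 81.7
Step 5: A = 81.7 t/(ha*yr)

81.7


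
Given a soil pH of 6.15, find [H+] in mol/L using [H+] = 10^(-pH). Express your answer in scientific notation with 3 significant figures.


Step 1: [H+] = 10^(-pH)
Step 2: [H+] = 10^(-6.15)
Step 3: [H+] = 7.08e-07 mol/L

7.08e-07


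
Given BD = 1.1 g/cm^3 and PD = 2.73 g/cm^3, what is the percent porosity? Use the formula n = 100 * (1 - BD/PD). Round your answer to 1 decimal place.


Step 1: Formula: n = 100 * (1 - BD / PD)
Step 2: n = 100 * (1 - 1.1 / 2.73)
Step 3: n = 100 * (1 - 0.40293)
Step 4: n = 59.7%

59.7


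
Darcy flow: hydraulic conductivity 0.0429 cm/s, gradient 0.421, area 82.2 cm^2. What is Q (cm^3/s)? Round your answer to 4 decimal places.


Step 1: Apply Darcy's law: Q = K * i * A
Step 2: Q = 0.0429 * 0.421 * 82.2
Step 3: Q = 1.4846 cm^3/s

1.4846


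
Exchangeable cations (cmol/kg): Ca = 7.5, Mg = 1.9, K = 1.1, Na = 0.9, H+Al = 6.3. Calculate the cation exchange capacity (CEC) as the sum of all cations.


Step 1: CEC = Ca + Mg + K + Na + (H+Al)
Step 2: CEC = 7.5 + 1.9 + 1.1 + 0.9 + 6.3
Step 3: CEC = 17.7 cmol/kg

17.7


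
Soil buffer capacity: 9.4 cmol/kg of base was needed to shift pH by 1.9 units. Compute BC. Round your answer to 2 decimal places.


Step 1: BC = change in base / change in pH
Step 2: BC = 9.4 / 1.9
Step 3: BC = 4.95 cmol/(kg*pH unit)

4.95


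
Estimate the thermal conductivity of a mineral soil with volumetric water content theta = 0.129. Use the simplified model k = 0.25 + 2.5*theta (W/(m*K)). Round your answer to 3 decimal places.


Step 1: k = 0.25 + 2.5 * theta
Step 2: k = 0.25 + 2.5 * 0.129
Step 3: k = 0.25 + 0.323
Step 4: k = 0.573 W/(m*K)

0.573


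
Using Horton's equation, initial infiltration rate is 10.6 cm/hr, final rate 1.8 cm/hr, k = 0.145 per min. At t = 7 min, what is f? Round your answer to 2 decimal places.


Step 1: f = fc + (f0 - fc) * exp(-k * t)
Step 2: exp(-0.145 * 7) = 0.362402
Step 3: f = 1.8 + (10.6 - 1.8) * 0.362402
Step 4: f = 1.8 + 8.8 * 0.362402
Step 5: f = 4.99 cm/hr

4.99


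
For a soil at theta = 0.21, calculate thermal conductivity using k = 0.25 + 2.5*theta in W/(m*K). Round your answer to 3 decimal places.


Step 1: k = 0.25 + 2.5 * theta
Step 2: k = 0.25 + 2.5 * 0.21
Step 3: k = 0.25 + 0.525
Step 4: k = 0.775 W/(m*K)

0.775


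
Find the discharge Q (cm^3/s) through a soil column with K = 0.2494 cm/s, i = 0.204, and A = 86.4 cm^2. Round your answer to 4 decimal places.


Step 1: Apply Darcy's law: Q = K * i * A
Step 2: Q = 0.2494 * 0.204 * 86.4
Step 3: Q = 4.3958 cm^3/s

4.3958


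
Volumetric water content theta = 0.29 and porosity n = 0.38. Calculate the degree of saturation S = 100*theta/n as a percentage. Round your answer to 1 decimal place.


Step 1: S = 100 * theta_v / n
Step 2: S = 100 * 0.29 / 0.38
Step 3: S = 76.3%

76.3


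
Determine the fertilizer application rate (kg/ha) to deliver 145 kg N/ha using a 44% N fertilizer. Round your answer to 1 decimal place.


Step 1: Fertilizer rate = target N / (N content / 100)
Step 2: Rate = 145 / (44 / 100)
Step 3: Rate = 145 / 0.44
Step 4: Rate = 329.5 kg/ha

329.5


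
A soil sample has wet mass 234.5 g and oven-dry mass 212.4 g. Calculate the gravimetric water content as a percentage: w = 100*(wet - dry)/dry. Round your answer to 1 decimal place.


Step 1: Water mass = wet - dry = 234.5 - 212.4 = 22.1 g
Step 2: w = 100 * water mass / dry mass
Step 3: w = 100 * 22.1 / 212.4 = 10.4%

10.4


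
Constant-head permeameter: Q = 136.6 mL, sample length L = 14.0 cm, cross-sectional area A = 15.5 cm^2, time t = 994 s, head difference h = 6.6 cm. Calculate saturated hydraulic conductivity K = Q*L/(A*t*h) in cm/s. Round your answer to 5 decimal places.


Step 1: K = Q * L / (A * t * h)
Step 2: Numerator = 136.6 * 14.0 = 1912.4
Step 3: Denominator = 15.5 * 994 * 6.6 = 101686.2
Step 4: K = 1912.4 / 101686.2 = 0.01881 cm/s

0.01881


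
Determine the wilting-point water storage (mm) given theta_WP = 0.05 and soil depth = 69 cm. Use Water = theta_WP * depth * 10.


Step 1: Water (mm) = theta_WP * depth * 10
Step 2: Water = 0.05 * 69 * 10
Step 3: Water = 34.5 mm

34.5


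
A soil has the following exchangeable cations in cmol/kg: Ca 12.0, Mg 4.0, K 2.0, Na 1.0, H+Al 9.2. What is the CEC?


Step 1: CEC = Ca + Mg + K + Na + (H+Al)
Step 2: CEC = 12.0 + 4.0 + 2.0 + 1.0 + 9.2
Step 3: CEC = 28.2 cmol/kg

28.2


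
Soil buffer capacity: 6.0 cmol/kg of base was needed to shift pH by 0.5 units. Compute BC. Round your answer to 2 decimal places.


Step 1: BC = change in base / change in pH
Step 2: BC = 6.0 / 0.5
Step 3: BC = 12.0 cmol/(kg*pH unit)

12.0


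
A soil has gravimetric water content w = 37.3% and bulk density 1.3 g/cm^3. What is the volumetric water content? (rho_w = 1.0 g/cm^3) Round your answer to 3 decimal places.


Step 1: theta = (w / 100) * BD / rho_w
Step 2: theta = (37.3 / 100) * 1.3 / 1.0
Step 3: theta = 0.373 * 1.3
Step 4: theta = 0.485

0.485


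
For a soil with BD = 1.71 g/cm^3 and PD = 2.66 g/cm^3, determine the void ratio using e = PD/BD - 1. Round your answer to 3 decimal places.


Step 1: e = PD / BD - 1
Step 2: e = 2.66 / 1.71 - 1
Step 3: e = 1.55556 - 1
Step 4: e = 0.556

0.556


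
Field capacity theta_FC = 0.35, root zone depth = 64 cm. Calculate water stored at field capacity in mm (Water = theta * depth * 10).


Step 1: Water (mm) = theta_FC * depth (cm) * 10
Step 2: Water = 0.35 * 64 * 10
Step 3: Water = 224.0 mm

224.0


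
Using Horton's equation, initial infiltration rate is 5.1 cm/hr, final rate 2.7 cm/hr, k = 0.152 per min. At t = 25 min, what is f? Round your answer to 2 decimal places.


Step 1: f = fc + (f0 - fc) * exp(-k * t)
Step 2: exp(-0.152 * 25) = 0.022371
Step 3: f = 2.7 + (5.1 - 2.7) * 0.022371
Step 4: f = 2.7 + 2.4 * 0.022371
Step 5: f = 2.75 cm/hr

2.75


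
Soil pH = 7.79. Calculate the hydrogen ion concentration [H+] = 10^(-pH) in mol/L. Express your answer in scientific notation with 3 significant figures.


Step 1: [H+] = 10^(-pH)
Step 2: [H+] = 10^(-7.79)
Step 3: [H+] = 1.62e-08 mol/L

1.62e-08


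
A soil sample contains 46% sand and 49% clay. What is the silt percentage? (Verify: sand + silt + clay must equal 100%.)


Step 1: sand + silt + clay = 100%
Step 2: silt = 100 - sand - clay
Step 3: silt = 100 - 46 - 49
Step 4: silt = 5%

5


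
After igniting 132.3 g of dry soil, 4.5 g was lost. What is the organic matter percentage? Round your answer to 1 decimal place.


Step 1: OM% = 100 * LOI / sample mass
Step 2: OM = 100 * 4.5 / 132.3
Step 3: OM = 3.4%

3.4


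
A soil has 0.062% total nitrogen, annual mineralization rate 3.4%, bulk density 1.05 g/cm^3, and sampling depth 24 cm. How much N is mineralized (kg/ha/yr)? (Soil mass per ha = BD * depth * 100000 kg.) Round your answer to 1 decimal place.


Step 1: Soil mass per ha = BD * depth * 100000 = 1.05 * 24 * 100000 = 2520000 kg
Step 2: Total N pool = soil mass * N%/100 = 2520000 * 0.062/100 = 1562.4 kg/ha
Step 3: N mineralized = N pool * rate%/100 = 1562.4 * 3.4/100 = 53.1 kg/ha/yr

53.1


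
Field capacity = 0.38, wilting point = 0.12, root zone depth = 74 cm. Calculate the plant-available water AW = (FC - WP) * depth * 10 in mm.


Step 1: Available water = (FC - WP) * depth * 10
Step 2: AW = (0.38 - 0.12) * 74 * 10
Step 3: AW = 0.26 * 74 * 10
Step 4: AW = 192.4 mm

192.4


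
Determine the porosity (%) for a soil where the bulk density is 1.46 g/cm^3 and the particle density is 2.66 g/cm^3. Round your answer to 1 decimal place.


Step 1: Formula: n = 100 * (1 - BD / PD)
Step 2: n = 100 * (1 - 1.46 / 2.66)
Step 3: n = 100 * (1 - 0.54887)
Step 4: n = 45.1%

45.1


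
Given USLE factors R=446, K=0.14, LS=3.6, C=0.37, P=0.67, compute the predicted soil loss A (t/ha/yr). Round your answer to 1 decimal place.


Step 1: A = R * K * LS * C * P
Step 2: R * K = 446 * 0.14 = 62.44
Step 3: (R*K) * LS = 62.44 * 3.6 = 224.784
Step 4: * C * P = 224.784 * 0.37 * 0.67 = 55.7
Step 5: A = 55.7 t/(ha*yr)

55.7


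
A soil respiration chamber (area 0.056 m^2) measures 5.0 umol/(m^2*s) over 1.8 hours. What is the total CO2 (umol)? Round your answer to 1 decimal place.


Step 1: Convert time to seconds: 1.8 hr * 3600 = 6480.0 s
Step 2: Total = flux * area * time_s
Step 3: Total = 5.0 * 0.056 * 6480.0
Step 4: Total = 1814.4 umol

1814.4


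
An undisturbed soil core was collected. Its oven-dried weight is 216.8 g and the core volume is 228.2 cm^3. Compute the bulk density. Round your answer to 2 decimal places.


Step 1: Identify the formula: BD = dry mass / volume
Step 2: Substitute values: BD = 216.8 / 228.2
Step 3: BD = 0.95 g/cm^3

0.95


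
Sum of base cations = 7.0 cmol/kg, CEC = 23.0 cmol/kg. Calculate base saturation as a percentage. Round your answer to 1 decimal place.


Step 1: BS = 100 * (sum of bases) / CEC
Step 2: BS = 100 * 7.0 / 23.0
Step 3: BS = 30.4%

30.4


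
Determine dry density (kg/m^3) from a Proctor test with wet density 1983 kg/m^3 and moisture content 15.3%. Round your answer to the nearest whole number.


Step 1: Dry density = wet density / (1 + w/100)
Step 2: Dry density = 1983 / (1 + 15.3/100)
Step 3: Dry density = 1983 / 1.153
Step 4: Dry density = 1720 kg/m^3

1720


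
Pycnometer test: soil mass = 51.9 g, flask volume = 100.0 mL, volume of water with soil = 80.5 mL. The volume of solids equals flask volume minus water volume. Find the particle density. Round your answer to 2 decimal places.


Step 1: Volume of solids = flask volume - water volume with soil
Step 2: V_solids = 100.0 - 80.5 = 19.5 mL
Step 3: Particle density = mass / V_solids = 51.9 / 19.5 = 2.66 g/cm^3

2.66


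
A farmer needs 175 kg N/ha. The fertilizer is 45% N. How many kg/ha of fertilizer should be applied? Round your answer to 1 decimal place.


Step 1: Fertilizer rate = target N / (N content / 100)
Step 2: Rate = 175 / (45 / 100)
Step 3: Rate = 175 / 0.45
Step 4: Rate = 388.9 kg/ha

388.9


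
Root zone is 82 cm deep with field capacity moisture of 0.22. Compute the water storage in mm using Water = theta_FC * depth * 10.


Step 1: Water (mm) = theta_FC * depth (cm) * 10
Step 2: Water = 0.22 * 82 * 10
Step 3: Water = 180.4 mm

180.4


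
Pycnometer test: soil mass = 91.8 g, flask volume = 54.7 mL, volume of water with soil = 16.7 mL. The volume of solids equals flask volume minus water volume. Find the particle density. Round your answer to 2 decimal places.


Step 1: Volume of solids = flask volume - water volume with soil
Step 2: V_solids = 54.7 - 16.7 = 38.0 mL
Step 3: Particle density = mass / V_solids = 91.8 / 38.0 = 2.42 g/cm^3

2.42


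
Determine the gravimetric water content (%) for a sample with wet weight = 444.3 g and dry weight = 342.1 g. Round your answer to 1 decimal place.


Step 1: Water mass = wet - dry = 444.3 - 342.1 = 102.2 g
Step 2: w = 100 * water mass / dry mass
Step 3: w = 100 * 102.2 / 342.1 = 29.9%

29.9


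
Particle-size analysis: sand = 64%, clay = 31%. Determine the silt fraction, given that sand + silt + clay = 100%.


Step 1: sand + silt + clay = 100%
Step 2: silt = 100 - sand - clay
Step 3: silt = 100 - 64 - 31
Step 4: silt = 5%

5


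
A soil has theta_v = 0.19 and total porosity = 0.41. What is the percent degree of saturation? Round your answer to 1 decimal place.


Step 1: S = 100 * theta_v / n
Step 2: S = 100 * 0.19 / 0.41
Step 3: S = 46.3%

46.3


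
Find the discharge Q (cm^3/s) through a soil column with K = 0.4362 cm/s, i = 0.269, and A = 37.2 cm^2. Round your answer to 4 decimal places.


Step 1: Apply Darcy's law: Q = K * i * A
Step 2: Q = 0.4362 * 0.269 * 37.2
Step 3: Q = 4.365 cm^3/s

4.365


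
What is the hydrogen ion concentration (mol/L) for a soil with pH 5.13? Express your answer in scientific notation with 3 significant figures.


Step 1: [H+] = 10^(-pH)
Step 2: [H+] = 10^(-5.13)
Step 3: [H+] = 7.41e-06 mol/L

7.41e-06


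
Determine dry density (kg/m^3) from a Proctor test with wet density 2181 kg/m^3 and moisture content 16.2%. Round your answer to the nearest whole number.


Step 1: Dry density = wet density / (1 + w/100)
Step 2: Dry density = 2181 / (1 + 16.2/100)
Step 3: Dry density = 2181 / 1.162
Step 4: Dry density = 1877 kg/m^3

1877


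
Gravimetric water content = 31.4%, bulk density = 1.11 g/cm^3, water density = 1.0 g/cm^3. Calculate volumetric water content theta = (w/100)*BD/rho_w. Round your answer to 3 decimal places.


Step 1: theta = (w / 100) * BD / rho_w
Step 2: theta = (31.4 / 100) * 1.11 / 1.0
Step 3: theta = 0.314 * 1.11
Step 4: theta = 0.349

0.349


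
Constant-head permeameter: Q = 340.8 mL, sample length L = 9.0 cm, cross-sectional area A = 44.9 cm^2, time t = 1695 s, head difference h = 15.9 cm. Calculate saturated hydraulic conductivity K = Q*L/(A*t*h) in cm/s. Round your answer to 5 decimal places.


Step 1: K = Q * L / (A * t * h)
Step 2: Numerator = 340.8 * 9.0 = 3067.2
Step 3: Denominator = 44.9 * 1695 * 15.9 = 1210077.45
Step 4: K = 3067.2 / 1210077.45 = 0.00253 cm/s

0.00253


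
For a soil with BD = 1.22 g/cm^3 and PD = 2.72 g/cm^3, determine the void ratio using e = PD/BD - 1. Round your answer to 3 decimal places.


Step 1: e = PD / BD - 1
Step 2: e = 2.72 / 1.22 - 1
Step 3: e = 2.22951 - 1
Step 4: e = 1.23

1.23


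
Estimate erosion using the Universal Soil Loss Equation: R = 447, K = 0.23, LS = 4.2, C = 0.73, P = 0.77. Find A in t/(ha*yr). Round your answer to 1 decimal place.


Step 1: A = R * K * LS * C * P
Step 2: R * K = 447 * 0.23 = 102.81
Step 3: (R*K) * LS = 102.81 * 4.2 = 431.802
Step 4: * C * P = 431.802 * 0.73 * 0.77 = 242.7
Step 5: A = 242.7 t/(ha*yr)

242.7


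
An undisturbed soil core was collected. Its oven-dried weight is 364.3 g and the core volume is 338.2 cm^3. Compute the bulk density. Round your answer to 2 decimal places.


Step 1: Identify the formula: BD = dry mass / volume
Step 2: Substitute values: BD = 364.3 / 338.2
Step 3: BD = 1.08 g/cm^3

1.08


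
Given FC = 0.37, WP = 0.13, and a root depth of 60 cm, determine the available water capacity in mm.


Step 1: Available water = (FC - WP) * depth * 10
Step 2: AW = (0.37 - 0.13) * 60 * 10
Step 3: AW = 0.24 * 60 * 10
Step 4: AW = 144.0 mm

144.0


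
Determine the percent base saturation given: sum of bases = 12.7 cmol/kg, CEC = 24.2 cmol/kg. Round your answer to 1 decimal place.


Step 1: BS = 100 * (sum of bases) / CEC
Step 2: BS = 100 * 12.7 / 24.2
Step 3: BS = 52.5%

52.5


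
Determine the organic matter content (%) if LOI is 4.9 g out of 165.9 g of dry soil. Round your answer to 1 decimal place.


Step 1: OM% = 100 * LOI / sample mass
Step 2: OM = 100 * 4.9 / 165.9
Step 3: OM = 3.0%

3.0


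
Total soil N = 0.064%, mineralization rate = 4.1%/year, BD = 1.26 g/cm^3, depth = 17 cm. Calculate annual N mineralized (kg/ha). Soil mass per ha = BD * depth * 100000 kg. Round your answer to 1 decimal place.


Step 1: Soil mass per ha = BD * depth * 100000 = 1.26 * 17 * 100000 = 2142000 kg
Step 2: Total N pool = soil mass * N%/100 = 2142000 * 0.064/100 = 1370.88 kg/ha
Step 3: N mineralized = N pool * rate%/100 = 1370.88 * 4.1/100 = 56.2 kg/ha/yr

56.2


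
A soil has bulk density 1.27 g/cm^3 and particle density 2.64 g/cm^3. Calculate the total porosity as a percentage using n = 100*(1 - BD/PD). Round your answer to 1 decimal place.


Step 1: Formula: n = 100 * (1 - BD / PD)
Step 2: n = 100 * (1 - 1.27 / 2.64)
Step 3: n = 100 * (1 - 0.48106)
Step 4: n = 51.9%

51.9


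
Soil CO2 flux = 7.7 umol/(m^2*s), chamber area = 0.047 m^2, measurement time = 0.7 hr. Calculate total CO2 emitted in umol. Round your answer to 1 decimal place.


Step 1: Convert time to seconds: 0.7 hr * 3600 = 2520.0 s
Step 2: Total = flux * area * time_s
Step 3: Total = 7.7 * 0.047 * 2520.0
Step 4: Total = 912.0 umol

912.0


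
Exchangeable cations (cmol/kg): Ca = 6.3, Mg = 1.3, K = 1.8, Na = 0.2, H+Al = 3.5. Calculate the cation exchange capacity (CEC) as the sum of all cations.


Step 1: CEC = Ca + Mg + K + Na + (H+Al)
Step 2: CEC = 6.3 + 1.3 + 1.8 + 0.2 + 3.5
Step 3: CEC = 13.1 cmol/kg

13.1


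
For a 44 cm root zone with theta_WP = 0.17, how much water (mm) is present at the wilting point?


Step 1: Water (mm) = theta_WP * depth * 10
Step 2: Water = 0.17 * 44 * 10
Step 3: Water = 74.8 mm

74.8


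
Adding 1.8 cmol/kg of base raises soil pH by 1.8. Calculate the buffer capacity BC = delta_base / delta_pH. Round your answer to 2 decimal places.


Step 1: BC = change in base / change in pH
Step 2: BC = 1.8 / 1.8
Step 3: BC = 1.0 cmol/(kg*pH unit)

1.0


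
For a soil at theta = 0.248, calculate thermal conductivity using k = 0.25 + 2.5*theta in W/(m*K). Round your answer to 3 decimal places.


Step 1: k = 0.25 + 2.5 * theta
Step 2: k = 0.25 + 2.5 * 0.248
Step 3: k = 0.25 + 0.62
Step 4: k = 0.87 W/(m*K)

0.87


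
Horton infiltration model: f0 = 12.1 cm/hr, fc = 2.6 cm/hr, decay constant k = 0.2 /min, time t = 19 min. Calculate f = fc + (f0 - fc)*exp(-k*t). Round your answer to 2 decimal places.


Step 1: f = fc + (f0 - fc) * exp(-k * t)
Step 2: exp(-0.2 * 19) = 0.022371
Step 3: f = 2.6 + (12.1 - 2.6) * 0.022371
Step 4: f = 2.6 + 9.5 * 0.022371
Step 5: f = 2.81 cm/hr

2.81


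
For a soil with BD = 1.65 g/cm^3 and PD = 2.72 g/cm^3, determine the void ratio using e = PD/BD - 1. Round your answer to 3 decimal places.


Step 1: e = PD / BD - 1
Step 2: e = 2.72 / 1.65 - 1
Step 3: e = 1.64848 - 1
Step 4: e = 0.648

0.648


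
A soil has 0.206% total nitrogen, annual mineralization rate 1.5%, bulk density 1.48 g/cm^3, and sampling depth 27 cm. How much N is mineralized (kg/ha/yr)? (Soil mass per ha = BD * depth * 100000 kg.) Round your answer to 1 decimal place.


Step 1: Soil mass per ha = BD * depth * 100000 = 1.48 * 27 * 100000 = 3996000 kg
Step 2: Total N pool = soil mass * N%/100 = 3996000 * 0.206/100 = 8231.76 kg/ha
Step 3: N mineralized = N pool * rate%/100 = 8231.76 * 1.5/100 = 123.5 kg/ha/yr

123.5


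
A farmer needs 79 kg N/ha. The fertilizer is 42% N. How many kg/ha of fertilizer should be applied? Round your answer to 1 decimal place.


Step 1: Fertilizer rate = target N / (N content / 100)
Step 2: Rate = 79 / (42 / 100)
Step 3: Rate = 79 / 0.42
Step 4: Rate = 188.1 kg/ha

188.1


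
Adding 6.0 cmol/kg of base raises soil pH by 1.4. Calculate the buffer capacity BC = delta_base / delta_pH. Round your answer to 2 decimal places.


Step 1: BC = change in base / change in pH
Step 2: BC = 6.0 / 1.4
Step 3: BC = 4.29 cmol/(kg*pH unit)

4.29


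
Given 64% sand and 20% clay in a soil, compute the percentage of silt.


Step 1: sand + silt + clay = 100%
Step 2: silt = 100 - sand - clay
Step 3: silt = 100 - 64 - 20
Step 4: silt = 16%

16


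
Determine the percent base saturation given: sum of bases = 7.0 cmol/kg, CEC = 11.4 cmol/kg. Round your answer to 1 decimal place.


Step 1: BS = 100 * (sum of bases) / CEC
Step 2: BS = 100 * 7.0 / 11.4
Step 3: BS = 61.4%

61.4


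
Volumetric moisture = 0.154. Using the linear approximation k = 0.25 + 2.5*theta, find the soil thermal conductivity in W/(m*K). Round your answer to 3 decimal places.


Step 1: k = 0.25 + 2.5 * theta
Step 2: k = 0.25 + 2.5 * 0.154
Step 3: k = 0.25 + 0.385
Step 4: k = 0.635 W/(m*K)

0.635


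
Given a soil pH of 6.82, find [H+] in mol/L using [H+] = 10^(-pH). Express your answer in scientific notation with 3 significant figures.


Step 1: [H+] = 10^(-pH)
Step 2: [H+] = 10^(-6.82)
Step 3: [H+] = 1.51e-07 mol/L

1.51e-07


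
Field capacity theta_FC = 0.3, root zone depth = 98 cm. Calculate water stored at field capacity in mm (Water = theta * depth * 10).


Step 1: Water (mm) = theta_FC * depth (cm) * 10
Step 2: Water = 0.3 * 98 * 10
Step 3: Water = 294.0 mm

294.0


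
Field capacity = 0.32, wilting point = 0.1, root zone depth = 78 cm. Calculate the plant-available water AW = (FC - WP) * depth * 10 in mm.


Step 1: Available water = (FC - WP) * depth * 10
Step 2: AW = (0.32 - 0.1) * 78 * 10
Step 3: AW = 0.22 * 78 * 10
Step 4: AW = 171.6 mm

171.6


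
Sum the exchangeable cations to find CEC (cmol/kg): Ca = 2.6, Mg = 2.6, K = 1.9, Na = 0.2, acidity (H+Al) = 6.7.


Step 1: CEC = Ca + Mg + K + Na + (H+Al)
Step 2: CEC = 2.6 + 2.6 + 1.9 + 0.2 + 6.7
Step 3: CEC = 14.0 cmol/kg

14.0


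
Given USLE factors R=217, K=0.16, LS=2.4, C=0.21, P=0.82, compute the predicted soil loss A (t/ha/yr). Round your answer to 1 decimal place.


Step 1: A = R * K * LS * C * P
Step 2: R * K = 217 * 0.16 = 34.72
Step 3: (R*K) * LS = 34.72 * 2.4 = 83.328
Step 4: * C * P = 83.328 * 0.21 * 0.82 = 14.3
Step 5: A = 14.3 t/(ha*yr)

14.3


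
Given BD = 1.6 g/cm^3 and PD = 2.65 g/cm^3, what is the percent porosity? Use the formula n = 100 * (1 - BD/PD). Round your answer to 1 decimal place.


Step 1: Formula: n = 100 * (1 - BD / PD)
Step 2: n = 100 * (1 - 1.6 / 2.65)
Step 3: n = 100 * (1 - 0.60377)
Step 4: n = 39.6%

39.6


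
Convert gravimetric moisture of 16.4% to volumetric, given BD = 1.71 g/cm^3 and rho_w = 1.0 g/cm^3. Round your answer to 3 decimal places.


Step 1: theta = (w / 100) * BD / rho_w
Step 2: theta = (16.4 / 100) * 1.71 / 1.0
Step 3: theta = 0.164 * 1.71
Step 4: theta = 0.28

0.28


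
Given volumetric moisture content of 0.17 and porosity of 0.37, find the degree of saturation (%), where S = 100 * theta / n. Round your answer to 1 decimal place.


Step 1: S = 100 * theta_v / n
Step 2: S = 100 * 0.17 / 0.37
Step 3: S = 45.9%

45.9


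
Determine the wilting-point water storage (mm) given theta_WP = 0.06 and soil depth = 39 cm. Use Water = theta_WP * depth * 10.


Step 1: Water (mm) = theta_WP * depth * 10
Step 2: Water = 0.06 * 39 * 10
Step 3: Water = 23.4 mm

23.4


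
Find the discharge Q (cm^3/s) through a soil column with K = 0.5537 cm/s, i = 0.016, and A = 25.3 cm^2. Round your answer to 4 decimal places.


Step 1: Apply Darcy's law: Q = K * i * A
Step 2: Q = 0.5537 * 0.016 * 25.3
Step 3: Q = 0.2241 cm^3/s

0.2241


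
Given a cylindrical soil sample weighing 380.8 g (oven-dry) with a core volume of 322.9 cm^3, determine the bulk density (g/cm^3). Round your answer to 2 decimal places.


Step 1: Identify the formula: BD = dry mass / volume
Step 2: Substitute values: BD = 380.8 / 322.9
Step 3: BD = 1.18 g/cm^3

1.18


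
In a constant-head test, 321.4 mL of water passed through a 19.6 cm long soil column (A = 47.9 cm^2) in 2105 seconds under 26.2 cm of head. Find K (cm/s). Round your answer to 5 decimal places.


Step 1: K = Q * L / (A * t * h)
Step 2: Numerator = 321.4 * 19.6 = 6299.44
Step 3: Denominator = 47.9 * 2105 * 26.2 = 2641732.9
Step 4: K = 6299.44 / 2641732.9 = 0.00238 cm/s

0.00238


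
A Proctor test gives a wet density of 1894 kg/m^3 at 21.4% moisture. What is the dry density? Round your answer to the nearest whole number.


Step 1: Dry density = wet density / (1 + w/100)
Step 2: Dry density = 1894 / (1 + 21.4/100)
Step 3: Dry density = 1894 / 1.214
Step 4: Dry density = 1560 kg/m^3

1560
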